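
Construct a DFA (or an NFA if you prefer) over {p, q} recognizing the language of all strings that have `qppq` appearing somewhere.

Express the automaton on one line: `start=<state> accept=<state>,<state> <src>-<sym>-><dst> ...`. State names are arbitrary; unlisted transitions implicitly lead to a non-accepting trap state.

Track how much of `qppq` has been matched so far: state A is no progress, E is the absorbing accept state reached once `qppq` has occurred. Intermediate states record partial matches; on a mismatch, fall back to the longest reusable overlap.
5 states suffice.
       p  q 
>  A   A  B 
   B   C  B 
   C   D  B 
   D   A  E 
 * E   E  E 
(> = start, * = accepting)

start=A accept=E A-p->A A-q->B B-p->C B-q->B C-p->D C-q->B D-p->A D-q->E E-p->E E-q->E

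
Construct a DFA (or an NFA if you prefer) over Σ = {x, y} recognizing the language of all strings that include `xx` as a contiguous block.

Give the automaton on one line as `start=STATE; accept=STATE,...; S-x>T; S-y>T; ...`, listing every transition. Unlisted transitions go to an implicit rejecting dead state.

Track how much of `xx` has been matched so far: state S0 is no progress, S2 is the absorbing accept state reached once `xx` has occurred. Intermediate states record partial matches; on a mismatch, fall back to the longest reusable overlap.
With 3 states:
        x   y  
>  S0   S1  S0 
   S1   S2  S0 
 * S2   S2  S2 
(> = start, * = accepting)

start=S0; accept=S2; S0-x>S1; S0-y>S0; S1-x>S2; S1-y>S0; S2-x>S2; S2-y>S2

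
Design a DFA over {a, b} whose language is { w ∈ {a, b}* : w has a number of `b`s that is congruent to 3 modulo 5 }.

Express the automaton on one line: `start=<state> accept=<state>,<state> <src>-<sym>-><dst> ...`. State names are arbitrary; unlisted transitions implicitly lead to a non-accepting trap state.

Keep the running count of `b`s modulo 5: each `b` advances along the cycle S0 → S1 → S2 → S3 → S4 → S0 while other symbols loop. Accept at S3.
With 5 states:
        a   b  
>  S0   S0  S1 
   S1   S1  S2 
   S2   S2  S3 
 * S3   S3  S4 
   S4   S4  S0 
(> = start, * = accepting)

start=S0 accept=S3 S0-a->S0 S0-b->S1 S1-a->S1 S1-b->S2 S2-a->S2 S2-b->S3 S3-a->S3 S3-b->S4 S4-a->S4 S4-b->S0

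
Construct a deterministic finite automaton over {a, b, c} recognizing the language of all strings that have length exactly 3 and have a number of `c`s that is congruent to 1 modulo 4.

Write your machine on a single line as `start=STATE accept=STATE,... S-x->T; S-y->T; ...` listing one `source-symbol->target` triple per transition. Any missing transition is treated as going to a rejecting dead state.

start=s0; accept=s6; s0-a->s1; s0-b->s1; s0-c->s2; s1-a->s3; s1-b->s3; s1-c->s4; s2-a->s4; s2-b->s4; s2-c->s5; s3-a->s5; s3-b->s5; s3-c->s6; s4-a->s6; s4-b->s6; s4-c->s5; s5-a->s5; s5-b->s5; s5-c->s5; s6-a->s5; s6-b->s5; s6-c->s5

Build one automaton per condition and run them in lockstep. The first has 5 states tracking the input length, saturating at 4; the second has 4 states tracking the count of `c`s modulo 4. A product state is a pair (one from each), accepting exactly when both do. After merging equivalent states the machine shrinks.
7 states suffice.
        a   b   c  
>  s0   s1  s1  s2 
   s1   s3  s3  s4 
   s2   s4  s4  s5 
   s3   s5  s5  s6 
   s4   s6  s6  s5 
   s5   s5  s5  s5 
 * s6   s5  s5  s5 
(> = start, * = accepting)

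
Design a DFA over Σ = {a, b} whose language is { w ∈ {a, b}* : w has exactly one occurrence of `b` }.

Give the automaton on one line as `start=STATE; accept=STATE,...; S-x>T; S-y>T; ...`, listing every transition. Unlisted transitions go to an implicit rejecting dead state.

Only the number of `b`s matters, and only up to 2. Make a chain S0 → S1 → S2 advanced by each `b` (with S2 absorbing); every other symbol self-loops. The accepting set is {S1}.
With 3 states:
        a   b  
>  S0   S0  S1 
 * S1   S1  S2 
   S2   S2  S2 
(> = start, * = accepting)

start=S0; accept=S1; S0-a>S0; S0-b>S1; S1-a>S1; S1-b>S2; S2-a>S2; S2-b>S2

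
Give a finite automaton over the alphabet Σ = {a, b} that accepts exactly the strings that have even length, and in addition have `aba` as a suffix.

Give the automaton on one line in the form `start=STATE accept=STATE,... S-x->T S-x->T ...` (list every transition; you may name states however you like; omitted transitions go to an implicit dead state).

start=S0 accept=S4 S0-a->S1 S0-b->S1 S1-a->S2 S1-b->S0 S2-a->S1 S2-b->S3 S3-a->S4 S3-b->S0 S4-a->S1 S4-b->S3

Run two small machines in parallel and take their product. The first has 2 states tracking the input length modulo 2; the second has 4 states tracking how much of the suffix `aba` has currently been matched. A product state is a pair (one from each), accepting exactly when both do. Equivalent product states are then merged.
With 5 states:
        a   b  
>  S0   S1  S1 
   S1   S2  S0 
   S2   S1  S3 
   S3   S4  S0 
 * S4   S1  S3 
(> = start, * = accepting)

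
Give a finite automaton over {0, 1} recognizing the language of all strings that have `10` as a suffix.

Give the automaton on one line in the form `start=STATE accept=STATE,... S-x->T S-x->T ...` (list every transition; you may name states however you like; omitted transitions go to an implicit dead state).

start=q0 accept=q2 q0-0->q0 q0-1->q1 q1-0->q2 q1-1->q1 q2-0->q0 q2-1->q1

Remember how much of `10` the current input suffix matches. State q0 means no match yet; q1 means the last symbol is `1`; q2 means the last 2 symbols are `10`. Only q2 accepts. On a mismatch, fall back to the longest proper suffix that is still a prefix of `10`.
A 3-state machine:
        0   1  
>  q0   q0  q1 
   q1   q2  q1 
 * q2   q0  q1 
(> = start, * = accepting)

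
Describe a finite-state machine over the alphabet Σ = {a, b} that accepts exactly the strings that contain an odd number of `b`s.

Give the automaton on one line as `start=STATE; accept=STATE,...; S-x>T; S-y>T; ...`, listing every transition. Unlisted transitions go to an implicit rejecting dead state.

Keep the running count of `b`s modulo 2: each `b` advances along the cycle q0 → q1 → q0 while other symbols loop. Accept at q1.
A 2-state machine:
        a   b  
>  q0   q0  q1 
 * q1   q1  q0 
(> = start, * = accepting)

start=q0; accept=q1; q0-a>q0; q0-b>q1; q1-a>q1; q1-b>q0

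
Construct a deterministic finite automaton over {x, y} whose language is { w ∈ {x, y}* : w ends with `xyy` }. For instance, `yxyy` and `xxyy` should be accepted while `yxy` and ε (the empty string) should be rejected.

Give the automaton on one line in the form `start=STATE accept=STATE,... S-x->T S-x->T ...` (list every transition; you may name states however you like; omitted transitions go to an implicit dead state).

Let each state record the length of the longest suffix of the input read so far that is also a prefix of `xyy`. q1 means the last symbol is `x`; q2 means the last 2 symbols are `xy`; q3 means the last 3 symbols are `xyy`. Accept only at q3, where the string currently ends in `xyy`.
4 states suffice.
        x   y  
>  q0   q1  q0 
   q1   q1  q2 
   q2   q1  q3 
 * q3   q1  q0 
(> = start, * = accepting)

start=q0 accept=q3 q0-x->q1 q0-y->q0 q1-x->q1 q1-y->q2 q2-x->q1 q2-y->q3 q3-x->q1 q3-y->q0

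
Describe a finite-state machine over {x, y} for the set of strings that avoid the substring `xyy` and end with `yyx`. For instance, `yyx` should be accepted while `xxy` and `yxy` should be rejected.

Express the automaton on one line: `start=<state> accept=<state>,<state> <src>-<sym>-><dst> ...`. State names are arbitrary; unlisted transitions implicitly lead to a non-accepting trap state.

Build one automaton per condition and run them in lockstep. The first has 4 states tracking partial matches of the forbidden pattern `xyy`; the second has 4 states tracking how much of the suffix `yyx` has currently been matched. A product state is a pair (one from each), accepting exactly when both do.
        x   y  
>  q0   q1  q2 
   q1   q1  q3 
   q2   q1  q4 
   q3   q1  q5 
   q4   q6  q4 
   q5   q7  q5 
 * q6   q1  q3 
   q7   q8  q9 
   q8   q8  q9 
   q9   q8  q5 
(> = start, * = accepting)

start=q0 accept=q6 q0-x->q1 q0-y->q2 q1-x->q1 q1-y->q3 q2-x->q1 q2-y->q4 q3-x->q1 q3-y->q5 q4-x->q6 q4-y->q4 q5-x->q7 q5-y->q5 q6-x->q1 q6-y->q3 q7-x->q8 q7-y->q9 q8-x->q8 q8-y->q9 q9-x->q8 q9-y->q5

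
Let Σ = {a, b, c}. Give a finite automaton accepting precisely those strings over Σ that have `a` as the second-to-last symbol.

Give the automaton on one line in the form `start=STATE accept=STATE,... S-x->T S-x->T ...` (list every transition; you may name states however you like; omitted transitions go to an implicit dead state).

A DFA must remember the last 2 symbols (since which symbol is second-to-last isn't known until the input ends). Use one state per possible window of the last ≤2 symbols; accept from those whose window starts with `a`.
13 states suffice.
          a    b    c  
>  s0     s1   s2   s3 
   s1     s4   s5   s6 
   s2     s7   s8   s9 
   s3    s10  s11  s12 
 * s4     s4   s5   s6 
 * s5     s7   s8   s9 
 * s6    s10  s11  s12 
   s7     s4   s5   s6 
   s8     s7   s8   s9 
   s9    s10  s11  s12 
   s10    s4   s5   s6 
   s11    s7   s8   s9 
   s12   s10  s11  s12 
(> = start, * = accepting)

start=s0 accept=s4,s5,s6 s0-a->s1 s0-b->s2 s0-c->s3 s1-a->s4 s1-b->s5 s1-c->s6 s2-a->s7 s2-b->s8 s2-c->s9 s3-a->s10 s3-b->s11 s3-c->s12 s4-a->s4 s4-b->s5 s4-c->s6 s5-a->s7 s5-b->s8 s5-c->s9 s6-a->s10 s6-b->s11 s6-c->s12 s7-a->s4 s7-b->s5 s7-c->s6 s8-a->s7 s8-b->s8 s8-c->s9 s9-a->s10 s9-b->s11 s9-c->s12 s10-a->s4 s10-b->s5 s10-c->s6 s11-a->s7 s11-b->s8 s11-c->s9 s12-a->s10 s12-b->s11 s12-c->s12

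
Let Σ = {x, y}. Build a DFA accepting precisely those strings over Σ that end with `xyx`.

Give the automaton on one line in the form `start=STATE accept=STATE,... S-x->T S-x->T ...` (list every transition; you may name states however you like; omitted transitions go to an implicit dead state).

start=s0 accept=s3 s0-x->s1 s0-y->s0 s1-x->s1 s1-y->s2 s2-x->s3 s2-y->s0 s3-x->s1 s3-y->s2

Let each state record the length of the longest suffix of the input read so far that is also a prefix of `xyx`. s1 means the last symbol is `x`; s2 means the last 2 symbols are `xy`; s3 means the last 3 symbols are `xyx`. Accept only at s3, where the string currently ends in `xyx`.
A 4-state machine:
        x   y  
>  s0   s1  s0 
   s1   s1  s2 
   s2   s3  s0 
 * s3   s1  s2 
(> = start, * = accepting)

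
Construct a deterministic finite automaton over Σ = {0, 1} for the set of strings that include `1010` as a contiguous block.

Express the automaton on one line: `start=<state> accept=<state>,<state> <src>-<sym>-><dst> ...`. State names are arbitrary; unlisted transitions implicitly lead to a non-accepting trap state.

start=q0 accept=q4 q0-0->q0 q0-1->q1 q1-0->q2 q1-1->q1 q2-0->q0 q2-1->q3 q3-0->q4 q3-1->q1 q4-0->q4 q4-1->q4

Track how much of `1010` has been matched so far: state q0 is no progress, q4 is the absorbing accept state reached once `1010` has occurred. Intermediate states record partial matches; on a mismatch, fall back to the longest reusable overlap.
A 5-state machine:
        0   1  
>  q0   q0  q1 
   q1   q2  q1 
   q2   q0  q3 
   q3   q4  q1 
 * q4   q4  q4 
(> = start, * = accepting)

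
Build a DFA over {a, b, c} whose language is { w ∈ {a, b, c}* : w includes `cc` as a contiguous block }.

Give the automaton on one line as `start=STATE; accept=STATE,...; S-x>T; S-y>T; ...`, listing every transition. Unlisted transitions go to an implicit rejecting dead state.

States s0..s1 record the length of the longest prefix of `cc` that matches the current input suffix. Reaching s2 means `cc` has been seen, and we stay there forever. Accept from s2.
3 states suffice.
        a   b   c  
>  s0   s0  s0  s1 
   s1   s0  s0  s2 
 * s2   s2  s2  s2 
(> = start, * = accepting)

start=s0; accept=s2; s0-a>s0; s0-b>s0; s0-c>s1; s1-a>s0; s1-b>s0; s1-c>s2; s2-a>s2; s2-b>s2; s2-c>s2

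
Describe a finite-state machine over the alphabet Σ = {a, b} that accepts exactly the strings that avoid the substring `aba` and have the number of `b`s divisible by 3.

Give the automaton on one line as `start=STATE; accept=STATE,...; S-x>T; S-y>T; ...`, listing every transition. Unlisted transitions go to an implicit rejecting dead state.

start=s0; accept=s0,s1,s10; s0-a>s1; s0-b>s2; s1-a>s1; s1-b>s3; s2-a>s4; s2-b>s5; s3-a>s6; s3-b>s5; s4-a>s4; s4-b>s7; s5-a>s8; s5-b>s0; s6-a>s6; s6-b>s9; s7-a>s9; s7-b>s0; s8-a>s8; s8-b>s10; s9-a>s9; s9-b>s11; s10-a>s11; s10-b>s2; s11-a>s11; s11-b>s6

Run two small machines in parallel and take their product. One (4 states) tracks partial matches of the forbidden pattern `aba`; the other (3 states) tracks the count of `b`s modulo 3. Each combined state is a pair, one component from each; accept when both components accept.
          a    b  
>* s0     s1   s2 
 * s1     s1   s3 
   s2     s4   s5 
   s3     s6   s5 
   s4     s4   s7 
   s5     s8   s0 
   s6     s6   s9 
   s7     s9   s0 
   s8     s8  s10 
   s9     s9  s11 
 * s10   s11   s2 
   s11   s11   s6 
(> = start, * = accepting)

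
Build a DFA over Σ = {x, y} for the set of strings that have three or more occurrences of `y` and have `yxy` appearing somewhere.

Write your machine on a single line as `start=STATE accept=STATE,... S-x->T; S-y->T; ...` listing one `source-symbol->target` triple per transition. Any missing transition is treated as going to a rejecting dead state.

start=A; accept=H; A-x->A; A-y->B; B-x->C; B-y->D; C-x->E; C-y->F; D-x->G; D-y->D; E-x->E; E-y->D; F-x->F; F-y->H; G-x->E; G-y->H; H-x->H; H-y->H

Run two small machines in parallel and take their product. The first has 5 states tracking the count of `y`s, saturating at 4; the second has 4 states tracking whether and how much of `yxy` has been seen. A product state is a pair (one from each), accepting exactly when both do. After merging equivalent states the machine shrinks.
       x  y 
>  A   A  B 
   B   C  D 
   C   E  F 
   D   G  D 
   E   E  D 
   F   F  H 
   G   E  H 
 * H   H  H 
(> = start, * = accepting)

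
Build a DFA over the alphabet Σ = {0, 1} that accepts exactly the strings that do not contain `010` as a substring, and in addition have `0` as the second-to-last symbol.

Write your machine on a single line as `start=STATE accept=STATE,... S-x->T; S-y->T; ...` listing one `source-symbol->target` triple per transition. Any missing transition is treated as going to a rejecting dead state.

start=S0; accept=S3,S4; S0-0->S1; S0-1->S2; S1-0->S3; S1-1->S4; S2-0->S5; S2-1->S6; S3-0->S3; S3-1->S4; S4-0->S7; S4-1->S6; S5-0->S3; S5-1->S4; S6-0->S5; S6-1->S6; S7-0->S8; S7-1->S9; S8-0->S8; S8-1->S9; S9-0->S7; S9-1->S10; S10-0->S7; S10-1->S10

Build one automaton per condition and run them in lockstep. The first has 4 states tracking partial matches of the forbidden pattern `010`; the second has 7 states tracking the last 2 symbols read. A product state is a pair (one from each), accepting exactly when both do.
          0    1  
>  S0     S1   S2 
   S1     S3   S4 
   S2     S5   S6 
 * S3     S3   S4 
 * S4     S7   S6 
   S5     S3   S4 
   S6     S5   S6 
   S7     S8   S9 
   S8     S8   S9 
   S9     S7  S10 
   S10    S7  S10 
(> = start, * = accepting)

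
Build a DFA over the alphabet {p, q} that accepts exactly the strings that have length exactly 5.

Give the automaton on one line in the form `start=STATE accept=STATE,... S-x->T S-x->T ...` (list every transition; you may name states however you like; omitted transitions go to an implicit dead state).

start=s0 accept=s5 s0-p->s1 s0-q->s1 s1-p->s2 s1-q->s2 s2-p->s3 s2-q->s3 s3-p->s4 s3-q->s4 s4-p->s5 s4-q->s5 s5-p->s6 s5-q->s6 s6-p->s6 s6-q->s6

We only need to distinguish lengths 0, 1, …, 5, and '>5'. Chain s0 → s1 → s2 → s3 → s4 → s5 → s6 on every symbol, with s6 looping. Accepting states: {s5}.
        p   q  
>  s0   s1  s1 
   s1   s2  s2 
   s2   s3  s3 
   s3   s4  s4 
   s4   s5  s5 
 * s5   s6  s6 
   s6   s6  s6 
(> = start, * = accepting)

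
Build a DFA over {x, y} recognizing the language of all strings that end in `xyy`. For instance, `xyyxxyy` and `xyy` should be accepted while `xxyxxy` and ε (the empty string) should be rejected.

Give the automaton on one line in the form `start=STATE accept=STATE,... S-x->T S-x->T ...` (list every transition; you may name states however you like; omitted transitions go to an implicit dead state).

start=S0 accept=S3 S0-x->S1 S0-y->S0 S1-x->S1 S1-y->S2 S2-x->S1 S2-y->S3 S3-x->S1 S3-y->S0

Remember how much of `xyy` the current input suffix matches. State S0 means no match yet; S1 means the last symbol is `x`; S2 means the last 2 symbols are `xy`; S3 means the last 3 symbols are `xyy`. Only S3 accepts. On a mismatch, fall back to the longest proper suffix that is still a prefix of `xyy`.
        x   y  
>  S0   S1  S0 
   S1   S1  S2 
   S2   S1  S3 
 * S3   S1  S0 
(> = start, * = accepting)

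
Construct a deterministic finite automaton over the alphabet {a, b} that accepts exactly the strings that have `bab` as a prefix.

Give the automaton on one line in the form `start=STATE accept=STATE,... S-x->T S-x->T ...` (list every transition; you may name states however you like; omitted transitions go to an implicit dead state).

Walk along `bab` while the input agrees: from q0 take `b` to q1, and so on. Any deviation drops to the rejecting sink q4. Once q3 is reached the prefix is confirmed and every continuation is accepted.
        a   b  
>  q0   q4  q1 
   q1   q2  q4 
   q2   q4  q3 
 * q3   q3  q3 
   q4   q4  q4 
(> = start, * = accepting)

start=q0 accept=q3 q0-a->q4 q0-b->q1 q1-a->q2 q1-b->q4 q2-a->q4 q2-b->q3 q3-a->q3 q3-b->q3 q4-a->q4 q4-b->q4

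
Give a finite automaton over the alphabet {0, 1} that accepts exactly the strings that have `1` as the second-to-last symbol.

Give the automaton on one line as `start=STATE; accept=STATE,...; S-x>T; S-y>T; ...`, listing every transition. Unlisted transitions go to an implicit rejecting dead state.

A DFA must remember the last 2 symbols (since which symbol is second-to-last isn't known until the input ends). Use one state per possible window of the last ≤2 symbols; accept from those whose window starts with `1`.
With 7 states:
        0   1  
>  q0   q1  q2 
   q1   q3  q4 
   q2   q5  q6 
   q3   q3  q4 
   q4   q5  q6 
 * q5   q3  q4 
 * q6   q5  q6 
(> = start, * = accepting)

start=q0; accept=q5,q6; q0-0>q1; q0-1>q2; q1-0>q3; q1-1>q4; q2-0>q5; q2-1>q6; q3-0>q3; q3-1>q4; q4-0>q5; q4-1>q6; q5-0>q3; q5-1>q4; q6-0>q5; q6-1>q6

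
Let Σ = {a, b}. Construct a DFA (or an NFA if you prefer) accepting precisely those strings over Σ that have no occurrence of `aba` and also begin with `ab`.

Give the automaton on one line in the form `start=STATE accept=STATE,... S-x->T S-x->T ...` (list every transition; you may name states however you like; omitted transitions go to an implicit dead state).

start=S0 accept=S3,S4,S5 S0-a->S1 S0-b->S2 S1-a->S2 S1-b->S3 S2-a->S2 S2-b->S2 S3-a->S2 S3-b->S4 S4-a->S5 S4-b->S4 S5-a->S5 S5-b->S3

Run two small machines in parallel and take their product. One (4 states) tracks partial matches of the forbidden pattern `aba`; the other (4 states) tracks whether the input so far still matches the prefix `ab`. Each combined state is a pair, one component from each; accept when both components accept. Equivalent product states are then merged.
6 states suffice.
        a   b  
>  S0   S1  S2 
   S1   S2  S3 
   S2   S2  S2 
 * S3   S2  S4 
 * S4   S5  S4 
 * S5   S5  S3 
(> = start, * = accepting)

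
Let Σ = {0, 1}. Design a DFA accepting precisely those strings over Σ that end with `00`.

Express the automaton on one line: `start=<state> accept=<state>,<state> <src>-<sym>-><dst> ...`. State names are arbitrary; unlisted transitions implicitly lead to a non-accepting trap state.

start=A accept=C A-0->B A-1->A B-0->C B-1->A C-0->C C-1->A

Remember how much of `00` the current input suffix matches. State A means no match yet; B means the last symbol is `0`; C means the last 2 symbols are `00`. Only C accepts. On a mismatch, fall back to the longest proper suffix that is still a prefix of `00`.
       0  1 
>  A   B  A 
   B   C  A 
 * C   C  A 
(> = start, * = accepting)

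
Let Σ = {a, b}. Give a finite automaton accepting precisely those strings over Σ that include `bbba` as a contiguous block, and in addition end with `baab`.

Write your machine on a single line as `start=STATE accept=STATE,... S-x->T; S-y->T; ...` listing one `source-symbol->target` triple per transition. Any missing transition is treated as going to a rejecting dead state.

start=s0; accept=s7; s0-a->s0; s0-b->s1; s1-a->s0; s1-b->s2; s2-a->s0; s2-b->s3; s3-a->s4; s3-b->s3; s4-a->s5; s4-b->s3; s5-a->s6; s5-b->s7; s6-a->s6; s6-b->s3; s7-a->s4; s7-b->s3

Run two small machines in parallel and take their product. One (5 states) tracks whether and how much of `bbba` has been seen; the other (5 states) tracks how much of the suffix `baab` has currently been matched. Each combined state is a pair, one component from each; accept when both components accept. Minimizing collapses redundant product states.
With 8 states:
        a   b  
>  s0   s0  s1 
   s1   s0  s2 
   s2   s0  s3 
   s3   s4  s3 
   s4   s5  s3 
   s5   s6  s7 
   s6   s6  s3 
 * s7   s4  s3 
(> = start, * = accepting)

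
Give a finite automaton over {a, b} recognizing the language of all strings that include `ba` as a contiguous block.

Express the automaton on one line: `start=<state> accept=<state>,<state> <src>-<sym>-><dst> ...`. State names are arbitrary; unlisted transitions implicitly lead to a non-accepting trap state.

Track how much of `ba` has been matched so far: state s0 is no progress, s2 is the absorbing accept state reached once `ba` has occurred. Intermediate states record partial matches; on a mismatch, fall back to the longest reusable overlap.
A 3-state machine:
        a   b  
>  s0   s0  s1 
   s1   s2  s1 
 * s2   s2  s2 
(> = start, * = accepting)

start=s0 accept=s2 s0-a->s0 s0-b->s1 s1-a->s2 s1-b->s1 s2-a->s2 s2-b->s2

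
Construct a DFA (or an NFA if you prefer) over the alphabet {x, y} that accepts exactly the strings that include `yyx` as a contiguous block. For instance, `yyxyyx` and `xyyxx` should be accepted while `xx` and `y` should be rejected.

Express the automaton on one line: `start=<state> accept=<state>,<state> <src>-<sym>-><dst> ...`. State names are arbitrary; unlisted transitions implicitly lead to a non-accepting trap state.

States q0..q2 record the length of the longest prefix of `yyx` that matches the current input suffix. Reaching q3 means `yyx` has been seen, and we stay there forever. Accept from q3.
With 4 states:
        x   y  
>  q0   q0  q1 
   q1   q0  q2 
   q2   q3  q2 
 * q3   q3  q3 
(> = start, * = accepting)

start=q0 accept=q3 q0-x->q0 q0-y->q1 q1-x->q0 q1-y->q2 q2-x->q3 q2-y->q2 q3-x->q3 q3-y->q3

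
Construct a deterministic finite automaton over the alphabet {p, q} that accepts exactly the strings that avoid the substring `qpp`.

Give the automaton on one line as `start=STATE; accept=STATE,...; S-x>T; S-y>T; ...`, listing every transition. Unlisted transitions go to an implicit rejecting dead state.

This is the complement of 'contains `qpp`'. Use the same substring-matching states — s0 through s3 holding how much of `qpp` has just been matched — but flip the accepting set: everything except the trap s3 accepts.
With 4 states:
        p   q  
>* s0   s0  s1 
 * s1   s2  s1 
 * s2   s3  s1 
   s3   s3  s3 
(> = start, * = accepting)

start=s0; accept=s0,s1,s2; s0-p>s0; s0-q>s1; s1-p>s2; s1-q>s1; s2-p>s3; s2-q>s1; s3-p>s3; s3-q>s3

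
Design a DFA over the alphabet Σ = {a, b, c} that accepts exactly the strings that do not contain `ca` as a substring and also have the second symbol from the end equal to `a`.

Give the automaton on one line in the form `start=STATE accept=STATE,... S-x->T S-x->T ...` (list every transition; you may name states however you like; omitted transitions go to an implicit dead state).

Handle the two conditions separately and then intersect. One (3 states) tracks partial matches of the forbidden pattern `ca`; the other (13 states) tracks the last 2 symbols read. Each combined state is a pair, one component from each; accept when both components accept. After merging equivalent states the machine shrinks.
With 7 states:
        a   b   c  
>  s0   s1  s0  s2 
   s1   s3  s4  s5 
   s2   s6  s0  s2 
 * s3   s3  s4  s5 
 * s4   s1  s0  s2 
 * s5   s6  s0  s2 
   s6   s6  s6  s6 
(> = start, * = accepting)

start=s0 accept=s3,s4,s5 s0-a->s1 s0-b->s0 s0-c->s2 s1-a->s3 s1-b->s4 s1-c->s5 s2-a->s6 s2-b->s0 s2-c->s2 s3-a->s3 s3-b->s4 s3-c->s5 s4-a->s1 s4-b->s0 s4-c->s2 s5-a->s6 s5-b->s0 s5-c->s2 s6-a->s6 s6-b->s6 s6-c->s6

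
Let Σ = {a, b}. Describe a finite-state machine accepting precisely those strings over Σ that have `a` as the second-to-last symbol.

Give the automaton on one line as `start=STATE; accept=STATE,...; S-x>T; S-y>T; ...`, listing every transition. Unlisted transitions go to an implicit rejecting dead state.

A DFA must remember the last 2 symbols (since which symbol is second-to-last isn't known until the input ends). Use one state per possible window of the last ≤2 symbols; accept from those whose window starts with `a`.
A 7-state machine:
        a   b  
>  S0   S1  S2 
   S1   S3  S4 
   S2   S5  S6 
 * S3   S3  S4 
 * S4   S5  S6 
   S5   S3  S4 
   S6   S5  S6 
(> = start, * = accepting)

start=S0; accept=S3,S4; S0-a>S1; S0-b>S2; S1-a>S3; S1-b>S4; S2-a>S5; S2-b>S6; S3-a>S3; S3-b>S4; S4-a>S5; S4-b>S6; S5-a>S3; S5-b>S4; S6-a>S5; S6-b>S6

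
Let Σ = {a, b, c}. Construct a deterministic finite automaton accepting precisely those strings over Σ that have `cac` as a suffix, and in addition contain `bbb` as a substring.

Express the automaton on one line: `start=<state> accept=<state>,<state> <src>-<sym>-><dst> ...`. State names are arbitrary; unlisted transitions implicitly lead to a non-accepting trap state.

Build one automaton per condition and run them in lockstep. The first has 4 states tracking how much of the suffix `cac` has currently been matched; the second has 4 states tracking whether and how much of `bbb` has been seen. A product state is a pair (one from each), accepting exactly when both do.
10 states suffice.
        a   b   c  
>  q0   q0  q1  q2 
   q1   q0  q3  q2 
   q2   q4  q1  q2 
   q3   q0  q5  q2 
   q4   q0  q1  q6 
   q5   q5  q5  q7 
   q6   q4  q1  q2 
   q7   q8  q5  q7 
   q8   q5  q5  q9 
 * q9   q8  q5  q7 
(> = start, * = accepting)

start=q0 accept=q9 q0-a->q0 q0-b->q1 q0-c->q2 q1-a->q0 q1-b->q3 q1-c->q2 q2-a->q4 q2-b->q1 q2-c->q2 q3-a->q0 q3-b->q5 q3-c->q2 q4-a->q0 q4-b->q1 q4-c->q6 q5-a->q5 q5-b->q5 q5-c->q7 q6-a->q4 q6-b->q1 q6-c->q2 q7-a->q8 q7-b->q5 q7-c->q7 q8-a->q5 q8-b->q5 q8-c->q9 q9-a->q8 q9-b->q5 q9-c->q7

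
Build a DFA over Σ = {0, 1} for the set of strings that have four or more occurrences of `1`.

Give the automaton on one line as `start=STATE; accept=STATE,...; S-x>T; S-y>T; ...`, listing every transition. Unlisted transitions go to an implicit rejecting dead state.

Only the number of `1`s matters, and only up to 5. Make a chain A → B → C → D → E → F advanced by each `1` (with F absorbing); every other symbol self-loops. The accepting set is {E, F}.
6 states suffice.
       0  1 
>  A   A  B 
   B   B  C 
   C   C  D 
   D   D  E 
 * E   E  F 
 * F   F  F 
(> = start, * = accepting)

start=A; accept=E,F; A-0>A; A-1>B; B-0>B; B-1>C; C-0>C; C-1>D; D-0>D; D-1>E; E-0>E; E-1>F; F-0>F; F-1>F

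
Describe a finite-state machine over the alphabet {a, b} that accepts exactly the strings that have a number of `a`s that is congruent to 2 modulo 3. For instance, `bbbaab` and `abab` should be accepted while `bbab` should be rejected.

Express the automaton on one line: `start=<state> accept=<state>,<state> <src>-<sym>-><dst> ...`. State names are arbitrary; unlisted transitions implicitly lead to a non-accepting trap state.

Keep the running count of `a`s modulo 3: each `a` advances along the cycle q0 → q1 → q2 → q0 while other symbols loop. Accept at q2.
        a   b  
>  q0   q1  q0 
   q1   q2  q1 
 * q2   q0  q2 
(> = start, * = accepting)

start=q0 accept=q2 q0-a->q1 q0-b->q0 q1-a->q2 q1-b->q1 q2-a->q0 q2-b->q2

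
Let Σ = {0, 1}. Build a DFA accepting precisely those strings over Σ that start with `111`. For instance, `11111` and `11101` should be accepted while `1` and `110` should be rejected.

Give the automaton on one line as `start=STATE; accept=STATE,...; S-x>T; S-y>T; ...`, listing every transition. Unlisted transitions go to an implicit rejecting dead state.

Check the first 3 symbols one by one: s0 through s2 record how many have matched `111` so far; any wrong symbol goes to the dead state s4. After all 3 match we enter the accepting sink s3.
5 states suffice.
        0   1  
>  s0   s4  s1 
   s1   s4  s2 
   s2   s4  s3 
 * s3   s3  s3 
   s4   s4  s4 
(> = start, * = accepting)

start=s0; accept=s3; s0-0>s4; s0-1>s1; s1-0>s4; s1-1>s2; s2-0>s4; s2-1>s3; s3-0>s3; s3-1>s3; s4-0>s4; s4-1>s4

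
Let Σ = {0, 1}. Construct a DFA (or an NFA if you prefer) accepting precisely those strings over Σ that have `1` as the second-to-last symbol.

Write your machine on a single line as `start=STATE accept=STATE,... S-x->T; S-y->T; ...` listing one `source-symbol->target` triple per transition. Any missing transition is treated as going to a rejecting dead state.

Because acceptance depends on a position counted from the end, the machine has to buffer the most recent 2 symbols. Make each state the string of the last up-to-2 symbols read; on input `x` shift the window left and append `x`. Accept when the buffered window has length 2 and begins with `1`.
A 7-state machine:
        0   1  
>  q0   q1  q2 
   q1   q3  q4 
   q2   q5  q6 
   q3   q3  q4 
   q4   q5  q6 
 * q5   q3  q4 
 * q6   q5  q6 
(> = start, * = accepting)

start=q0; accept=q5,q6; q0-0->q1; q0-1->q2; q1-0->q3; q1-1->q4; q2-0->q5; q2-1->q6; q3-0->q3; q3-1->q4; q4-0->q5; q4-1->q6; q5-0->q3; q5-1->q4; q6-0->q5; q6-1->q6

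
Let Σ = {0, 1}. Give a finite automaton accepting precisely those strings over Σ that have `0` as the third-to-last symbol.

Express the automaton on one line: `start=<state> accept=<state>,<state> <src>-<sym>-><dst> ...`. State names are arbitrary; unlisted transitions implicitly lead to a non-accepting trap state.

Because acceptance depends on a position counted from the end, the machine has to buffer the most recent 3 symbols. Make each state the string of the last up-to-3 symbols read; on input `x` shift the window left and append `x`. Accept when the buffered window has length 3 and begins with `0`.
A 15-state machine:
          0    1  
>  q0     q1   q2 
   q1     q3   q4 
   q2     q5   q6 
   q3     q7   q8 
   q4     q9  q10 
   q5    q11  q12 
   q6    q13  q14 
 * q7     q7   q8 
 * q8     q9  q10 
 * q9    q11  q12 
 * q10   q13  q14 
   q11    q7   q8 
   q12    q9  q10 
   q13   q11  q12 
   q14   q13  q14 
(> = start, * = accepting)

start=q0 accept=q7,q8,q9,q10 q0-0->q1 q0-1->q2 q1-0->q3 q1-1->q4 q2-0->q5 q2-1->q6 q3-0->q7 q3-1->q8 q4-0->q9 q4-1->q10 q5-0->q11 q5-1->q12 q6-0->q13 q6-1->q14 q7-0->q7 q7-1->q8 q8-0->q9 q8-1->q10 q9-0->q11 q9-1->q12 q10-0->q13 q10-1->q14 q11-0->q7 q11-1->q8 q12-0->q9 q12-1->q10 q13-0->q11 q13-1->q12 q14-0->q13 q14-1->q14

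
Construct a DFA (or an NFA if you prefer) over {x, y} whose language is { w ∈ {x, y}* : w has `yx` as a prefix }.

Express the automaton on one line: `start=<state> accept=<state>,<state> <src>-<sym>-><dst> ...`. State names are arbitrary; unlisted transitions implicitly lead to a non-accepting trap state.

Check the first 2 symbols one by one: A through B record how many have matched `yx` so far; any wrong symbol goes to the dead state D. After all 2 match we enter the accepting sink C.
       x  y 
>  A   D  B 
   B   C  D 
 * C   C  C 
   D   D  D 
(> = start, * = accepting)

start=A accept=C A-x->D A-y->B B-x->C B-y->D C-x->C C-y->C D-x->D D-y->D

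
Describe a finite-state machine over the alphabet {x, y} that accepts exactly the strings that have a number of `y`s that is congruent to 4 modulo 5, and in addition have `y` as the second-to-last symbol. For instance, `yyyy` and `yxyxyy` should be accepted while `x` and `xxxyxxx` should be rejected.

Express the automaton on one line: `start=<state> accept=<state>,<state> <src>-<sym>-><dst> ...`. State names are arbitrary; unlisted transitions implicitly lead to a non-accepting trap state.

Run two small machines in parallel and take their product. One (5 states) tracks the count of `y`s modulo 5; the other (7 states) tracks the last 2 symbols read. Each combined state is a pair, one component from each; accept when both components accept. After merging equivalent states the machine shrinks.
9 states suffice.
        x   y  
>  s0   s0  s1 
   s1   s1  s2 
   s2   s2  s3 
   s3   s4  s5 
   s4   s4  s6 
 * s5   s7  s0 
   s6   s7  s0 
 * s7   s8  s0 
   s8   s8  s0 
(> = start, * = accepting)

start=s0 accept=s5,s7 s0-x->s0 s0-y->s1 s1-x->s1 s1-y->s2 s2-x->s2 s2-y->s3 s3-x->s4 s3-y->s5 s4-x->s4 s4-y->s6 s5-x->s7 s5-y->s0 s6-x->s7 s6-y->s0 s7-x->s8 s7-y->s0 s8-x->s8 s8-y->s0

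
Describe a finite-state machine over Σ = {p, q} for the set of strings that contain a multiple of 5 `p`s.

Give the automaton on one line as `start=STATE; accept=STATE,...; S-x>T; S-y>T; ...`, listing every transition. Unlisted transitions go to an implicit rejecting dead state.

start=S0; accept=S0; S0-p>S1; S0-q>S0; S1-p>S2; S1-q>S1; S2-p>S3; S2-q>S2; S3-p>S4; S3-q>S3; S4-p>S0; S4-q>S4

The only thing that matters is how many `p`s have appeared, reduced mod 5. Use one state per residue: S0 for 0, …, S4 for 4. Reading `p` moves to the next residue; anything else stays put. S0 is accepting.
5 states suffice.
        p   q  
>* S0   S1  S0 
   S1   S2  S1 
   S2   S3  S2 
   S3   S4  S3 
   S4   S0  S4 
(> = start, * = accepting)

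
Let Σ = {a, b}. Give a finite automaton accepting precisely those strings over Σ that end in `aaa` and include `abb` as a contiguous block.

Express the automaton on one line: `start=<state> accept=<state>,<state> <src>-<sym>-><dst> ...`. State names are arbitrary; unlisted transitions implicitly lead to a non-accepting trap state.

Run two small machines in parallel and take their product. One (4 states) tracks how much of the suffix `aaa` has currently been matched; the other (4 states) tracks whether and how much of `abb` has been seen. Each combined state is a pair, one component from each; accept when both components accept. After merging equivalent states the machine shrinks.
With 7 states:
        a   b  
>  q0   q1  q0 
   q1   q1  q2 
   q2   q1  q3 
   q3   q4  q3 
   q4   q5  q3 
   q5   q6  q3 
 * q6   q6  q3 
(> = start, * = accepting)

start=q0 accept=q6 q0-a->q1 q0-b->q0 q1-a->q1 q1-b->q2 q2-a->q1 q2-b->q3 q3-a->q4 q3-b->q3 q4-a->q5 q4-b->q3 q5-a->q6 q5-b->q3 q6-a->q6 q6-b->q3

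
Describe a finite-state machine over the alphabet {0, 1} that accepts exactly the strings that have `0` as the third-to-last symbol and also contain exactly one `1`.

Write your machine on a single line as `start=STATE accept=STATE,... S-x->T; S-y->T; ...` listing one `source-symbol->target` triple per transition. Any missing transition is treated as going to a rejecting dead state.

start=q0; accept=q8,q9,q15; q0-0->q1; q0-1->q2; q1-0->q3; q1-1->q4; q2-0->q5; q2-1->q6; q3-0->q7; q3-1->q8; q4-0->q9; q4-1->q10; q5-0->q11; q5-1->q12; q6-0->q13; q6-1->q14; q7-0->q7; q7-1->q8; q8-0->q9; q8-1->q10; q9-0->q11; q9-1->q12; q10-0->q13; q10-1->q14; q11-0->q15; q11-1->q16; q12-0->q17; q12-1->q10; q13-0->q18; q13-1->q12; q14-0->q13; q14-1->q14; q15-0->q15; q15-1->q16; q16-0->q17; q16-1->q10; q17-0->q18; q17-1->q12; q18-0->q19; q18-1->q16; q19-0->q19; q19-1->q16

Handle the two conditions separately and then intersect. The first has 15 states tracking the last 3 symbols read; the second has 3 states tracking the count of `1`s, saturating at 2. A product state is a pair (one from each), accepting exactly when both do.
With 20 states:
          0    1  
>  q0     q1   q2 
   q1     q3   q4 
   q2     q5   q6 
   q3     q7   q8 
   q4     q9  q10 
   q5    q11  q12 
   q6    q13  q14 
   q7     q7   q8 
 * q8     q9  q10 
 * q9    q11  q12 
   q10   q13  q14 
   q11   q15  q16 
   q12   q17  q10 
   q13   q18  q12 
   q14   q13  q14 
 * q15   q15  q16 
   q16   q17  q10 
   q17   q18  q12 
   q18   q19  q16 
   q19   q19  q16 
(> = start, * = accepting)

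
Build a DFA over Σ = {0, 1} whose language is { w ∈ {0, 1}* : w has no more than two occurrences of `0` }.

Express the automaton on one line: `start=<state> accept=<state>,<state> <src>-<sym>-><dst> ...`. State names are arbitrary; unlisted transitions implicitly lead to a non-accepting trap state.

Count `0`s, saturating at 3: states S0 through S2 mean 0 through 2 `0`s seen; S3 means more than 2. Each `0` increments (capped at S3); other symbols loop. Accept from {S0, S1, S2}.
A 4-state machine:
        0   1  
>* S0   S1  S0 
 * S1   S2  S1 
 * S2   S3  S2 
   S3   S3  S3 
(> = start, * = accepting)

start=S0 accept=S0,S1,S2 S0-0->S1 S0-1->S0 S1-0->S2 S1-1->S1 S2-0->S3 S2-1->S2 S3-0->S3 S3-1->S3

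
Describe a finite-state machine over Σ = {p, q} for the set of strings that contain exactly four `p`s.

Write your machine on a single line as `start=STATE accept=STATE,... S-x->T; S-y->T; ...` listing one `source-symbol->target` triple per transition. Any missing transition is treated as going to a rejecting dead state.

start=S0; accept=S4; S0-p->S1; S0-q->S0; S1-p->S2; S1-q->S1; S2-p->S3; S2-q->S2; S3-p->S4; S3-q->S3; S4-p->S5; S4-q->S4; S5-p->S5; S5-q->S5

Only the number of `p`s matters, and only up to 5. Make a chain S0 → S1 → S2 → S3 → S4 → S5 advanced by each `p` (with S5 absorbing); every other symbol self-loops. The accepting set is {S4}.
A 6-state machine:
        p   q  
>  S0   S1  S0 
   S1   S2  S1 
   S2   S3  S2 
   S3   S4  S3 
 * S4   S5  S4 
   S5   S5  S5 
(> = start, * = accepting)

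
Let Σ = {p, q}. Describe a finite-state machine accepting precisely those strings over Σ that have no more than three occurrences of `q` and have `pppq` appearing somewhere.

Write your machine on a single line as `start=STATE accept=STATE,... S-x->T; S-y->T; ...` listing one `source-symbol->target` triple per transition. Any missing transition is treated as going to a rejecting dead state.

start=S0; accept=S10,S13,S15; S0-p->S1; S0-q->S2; S1-p->S3; S1-q->S2; S2-p->S4; S2-q->S5; S3-p->S6; S3-q->S2; S4-p->S7; S4-q->S5; S5-p->S8; S5-q->S9; S6-p->S6; S6-q->S10; S7-p->S11; S7-q->S5; S8-p->S12; S8-q->S9; S9-p->S9; S9-q->S9; S10-p->S10; S10-q->S13; S11-p->S11; S11-q->S13; S12-p->S14; S12-q->S9; S13-p->S13; S13-q->S15; S14-p->S14; S14-q->S15; S15-p->S15; S15-q->S9

Run two small machines in parallel and take their product. One (5 states) tracks the count of `q`s, saturating at 4; the other (5 states) tracks whether and how much of `pppq` has been seen. Each combined state is a pair, one component from each; accept when both components accept. After merging equivalent states the machine shrinks.
A 16-state machine:
          p    q  
>  S0     S1   S2 
   S1     S3   S2 
   S2     S4   S5 
   S3     S6   S2 
   S4     S7   S5 
   S5     S8   S9 
   S6     S6  S10 
   S7    S11   S5 
   S8    S12   S9 
   S9     S9   S9 
 * S10   S10  S13 
   S11   S11  S13 
   S12   S14   S9 
 * S13   S13  S15 
   S14   S14  S15 
 * S15   S15   S9 
(> = start, * = accepting)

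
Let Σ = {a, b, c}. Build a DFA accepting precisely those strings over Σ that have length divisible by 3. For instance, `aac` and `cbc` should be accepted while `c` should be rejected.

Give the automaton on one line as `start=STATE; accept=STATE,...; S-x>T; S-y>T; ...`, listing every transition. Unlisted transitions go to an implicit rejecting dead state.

start=S0; accept=S0; S0-a>S1; S0-b>S1; S0-c>S1; S1-a>S2; S1-b>S2; S1-c>S2; S2-a>S0; S2-b>S0; S2-c>S0

Only the length mod 3 matters, so use a 3-cycle: from any state, every input symbol moves to the next state, wrapping S2 back to S0. Mark S0 accepting.
A 3-state machine:
        a   b   c  
>* S0   S1  S1  S1 
   S1   S2  S2  S2 
   S2   S0  S0  S0 
(> = start, * = accepting)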